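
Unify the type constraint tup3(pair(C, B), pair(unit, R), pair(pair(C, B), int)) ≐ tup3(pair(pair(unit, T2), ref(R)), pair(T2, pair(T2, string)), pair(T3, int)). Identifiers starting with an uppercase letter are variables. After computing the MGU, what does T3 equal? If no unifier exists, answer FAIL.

pair(pair(unit, unit), ref(pair(unit, string)))

Decompose tup3/3: pair(C, B) ≐ pair(pair(unit, T2), ref(R)),  pair(unit, R) ≐ pair(T2, pair(T2, string)),  pair(pair(C, B), int) ≐ pair(T3, int).
Decompose pair/2: C ≐ pair(unit, T2),  B ≐ ref(R).
Bind C := pair(unit, T2); substituting into the one remaining equation that mentions C gives: pair(pair(pair(unit, T2), B), int) ≐ pair(T3, int).
Bind B := ref(R); substituting into the one remaining equation that mentions B gives: pair(pair(pair(unit, T2), ref(R)), int) ≐ pair(T3, int).
Decompose pair/2: unit ≐ T2,  R ≐ pair(T2, string).
Bind T2 := unit; substituting into the remaining equations gives: R ≐ pair(unit, string),  pair(pair(pair(unit, unit), ref(R)), int) ≐ pair(T3, int). Substituting into the earlier binding gives C := pair(unit, unit).
Bind R := pair(unit, string); substituting into the remaining equation gives: pair(pair(pair(unit, unit), ref(pair(unit, string))), int) ≐ pair(T3, int). Substituting into the earlier binding gives B := ref(pair(unit, string)).
Decompose pair/2: pair(pair(unit, unit), ref(pair(unit, string))) ≐ T3,  int ≐ int.
Bind T3 := pair(pair(unit, unit), ref(pair(unit, string))); no other remaining equation mentions T3.
Delete trivial equation int ≐ int.
MGU = { C := pair(unit, unit), B := ref(pair(unit, string)), T2 := unit, R := pair(unit, string), T3 := pair(pair(unit, unit), ref(pair(unit, string))) }, so T3 := pair(pair(unit, unit), ref(pair(unit, string))).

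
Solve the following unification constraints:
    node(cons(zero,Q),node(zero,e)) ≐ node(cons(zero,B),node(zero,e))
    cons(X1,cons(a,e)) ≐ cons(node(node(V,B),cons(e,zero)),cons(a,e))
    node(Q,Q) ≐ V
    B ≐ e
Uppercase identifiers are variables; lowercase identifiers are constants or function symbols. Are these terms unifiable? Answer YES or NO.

YES

Decompose node/2: cons(zero,Q) ≐ cons(zero,B),  node(zero,e) ≐ node(zero,e).
Decompose cons/2: zero ≐ zero,  Q ≐ B.
Delete trivial equation zero ≐ zero.
Bind Q := B; substituting into the one remaining equation that mentions Q gives: node(B,B) ≐ V.
Delete trivial equation node(zero,e) ≐ node(zero,e).
Decompose cons/2: X1 ≐ node(node(V,B),cons(e,zero)),  cons(a,e) ≐ cons(a,e).
Bind X1 := node(node(V,B),cons(e,zero)); no other remaining equation mentions X1.
Delete trivial equation cons(a,e) ≐ cons(a,e).
Bind V := node(B,B); no other remaining equation mentions V. Substituting into the earlier binding gives X1 := node(node(node(B,B),B),cons(e,zero)).
Bind B := e. Substituting into the earlier bindings gives Q := e, X1 := node(node(node(e,e),e),cons(e,zero)), V := node(e,e).
No equations remain and no clash or occurs-check failure arose, so a unifier exists.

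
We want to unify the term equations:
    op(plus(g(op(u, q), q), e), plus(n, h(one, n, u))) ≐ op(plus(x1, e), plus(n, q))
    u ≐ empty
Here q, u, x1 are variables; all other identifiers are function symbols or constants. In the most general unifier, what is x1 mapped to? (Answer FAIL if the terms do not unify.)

g(op(empty, h(one, n, empty)), h(one, n, empty))

Decompose op/2: plus(g(op(u, q), q), e) ≐ plus(x1, e),  plus(n, h(one, n, u)) ≐ plus(n, q).
Decompose plus/2: g(op(u, q), q) ≐ x1,  e ≐ e.
Bind x1 := g(op(u, q), q); no other remaining equation mentions x1.
Delete trivial equation e ≐ e.
Decompose plus/2: n ≐ n,  h(one, n, u) ≐ q.
Delete trivial equation n ≐ n.
Bind q := h(one, n, u); no other remaining equation mentions q. Substituting into the earlier binding gives x1 := g(op(u, h(one, n, u)), h(one, n, u)).
Bind u := empty. Substituting into the earlier bindings gives x1 := g(op(empty, h(one, n, empty)), h(one, n, empty)), q := h(one, n, empty).
MGU = { x1 ↦ g(op(empty, h(one, n, empty)), h(one, n, empty)), q ↦ h(one, n, empty), u ↦ empty }, so x1 ↦ g(op(empty, h(one, n, empty)), h(one, n, empty)).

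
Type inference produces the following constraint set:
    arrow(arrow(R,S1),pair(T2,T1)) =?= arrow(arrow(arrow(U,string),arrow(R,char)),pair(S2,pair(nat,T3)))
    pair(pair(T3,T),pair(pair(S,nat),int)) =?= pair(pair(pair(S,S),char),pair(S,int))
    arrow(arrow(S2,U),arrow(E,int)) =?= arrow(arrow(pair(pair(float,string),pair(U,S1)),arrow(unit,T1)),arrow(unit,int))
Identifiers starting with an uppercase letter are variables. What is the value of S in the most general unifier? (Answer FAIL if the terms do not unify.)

Decompose arrow/2: arrow(R,S1) =?= arrow(arrow(U,string),arrow(R,char)),  pair(T2,T1) =?= pair(S2,pair(nat,T3)).
Decompose arrow/2: R =?= arrow(U,string),  S1 =?= arrow(R,char).
Bind R := arrow(U,string); substituting into the one remaining equation that mentions R gives: S1 =?= arrow(arrow(U,string),char).
Bind S1 := arrow(arrow(U,string),char); substituting into the one remaining equation that mentions S1 gives: arrow(arrow(S2,U),arrow(E,int)) =?= arrow(arrow(pair(pair(float,string),pair(U,arrow(arrow(U,string),char))),arrow(unit,T1)),arrow(unit,int)).
Decompose pair/2: T2 =?= S2,  T1 =?= pair(nat,T3).
Bind T2 := S2; no other remaining equation mentions T2.
Bind T1 := pair(nat,T3); substituting into the one remaining equation that mentions T1 gives: arrow(arrow(S2,U),arrow(E,int)) =?= arrow(arrow(pair(pair(float,string),pair(U,arrow(arrow(U,string),char))),arrow(unit,pair(nat,T3))),arrow(unit,int)).
Decompose pair/2: pair(T3,T) =?= pair(pair(S,S),char),  pair(pair(S,nat),int) =?= pair(S,int).
Decompose pair/2: T3 =?= pair(S,S),  T =?= char.
Bind T3 := pair(S,S); substituting into the one remaining equation that mentions T3 gives: arrow(arrow(S2,U),arrow(E,int)) =?= arrow(arrow(pair(pair(float,string),pair(U,arrow(arrow(U,string),char))),arrow(unit,pair(nat,pair(S,S)))),arrow(unit,int)). Substituting into the earlier binding gives T1 := pair(nat,pair(S,S)).
Bind T := char; no other remaining equation mentions T.
Decompose pair/2: pair(S,nat) =?= S,  int =?= int.
Occurs check fails: S occurs in pair(S,nat); the equation S =?= pair(S,nat) has no finite solution.

FAIL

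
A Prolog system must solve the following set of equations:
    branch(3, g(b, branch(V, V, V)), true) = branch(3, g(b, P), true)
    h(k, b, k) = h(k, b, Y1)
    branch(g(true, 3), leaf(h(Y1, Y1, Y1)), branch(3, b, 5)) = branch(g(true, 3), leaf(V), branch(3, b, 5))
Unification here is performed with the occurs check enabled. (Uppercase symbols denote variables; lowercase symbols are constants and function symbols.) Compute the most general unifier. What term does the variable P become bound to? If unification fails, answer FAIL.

branch(h(k, k, k), h(k, k, k), h(k, k, k))

Decompose branch/3: 3 = 3,  g(b, branch(V, V, V)) = g(b, P),  true = true.
Delete trivial equation 3 = 3.
Decompose g/2: b = b,  branch(V, V, V) = P.
Delete trivial equation b = b.
Bind P := branch(V, V, V); no other remaining equation mentions P.
Delete trivial equation true = true.
Decompose h/3: k = k,  b = b,  k = Y1.
Delete trivial equation k = k.
Delete trivial equation b = b.
Bind Y1 := k; substituting into the remaining equation gives: branch(g(true, 3), leaf(h(k, k, k)), branch(3, b, 5)) = branch(g(true, 3), leaf(V), branch(3, b, 5)).
Decompose branch/3: g(true, 3) = g(true, 3),  leaf(h(k, k, k)) = leaf(V),  branch(3, b, 5) = branch(3, b, 5).
Delete trivial equation g(true, 3) = g(true, 3).
Decompose leaf/1: h(k, k, k) = V.
Bind V := h(k, k, k); no other remaining equation mentions V. Substituting into the earlier binding gives P := branch(h(k, k, k), h(k, k, k), h(k, k, k)).
Delete trivial equation branch(3, b, 5) = branch(3, b, 5).
MGU = { P -> branch(h(k, k, k), h(k, k, k), h(k, k, k)), Y1 -> k, V -> h(k, k, k) }, so P -> branch(h(k, k, k), h(k, k, k), h(k, k, k)).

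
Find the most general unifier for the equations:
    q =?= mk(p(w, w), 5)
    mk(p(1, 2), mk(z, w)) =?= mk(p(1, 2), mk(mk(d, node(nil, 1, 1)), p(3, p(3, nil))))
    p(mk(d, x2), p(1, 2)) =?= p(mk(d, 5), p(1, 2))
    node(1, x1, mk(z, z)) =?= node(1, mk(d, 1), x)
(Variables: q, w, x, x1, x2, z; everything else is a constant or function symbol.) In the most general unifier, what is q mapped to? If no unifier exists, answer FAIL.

Bind q := mk(p(w, w), 5); no other remaining equation mentions q.
Decompose mk/2: p(1, 2) =?= p(1, 2),  mk(z, w) =?= mk(mk(d, node(nil, 1, 1)), p(3, p(3, nil))).
Delete trivial equation p(1, 2) =?= p(1, 2).
Decompose mk/2: z =?= mk(d, node(nil, 1, 1)),  w =?= p(3, p(3, nil)).
Bind z := mk(d, node(nil, 1, 1)); substituting into the one remaining equation that mentions z gives: node(1, x1, mk(mk(d, node(nil, 1, 1)), mk(d, node(nil, 1, 1)))) =?= node(1, mk(d, 1), x).
Bind w := p(3, p(3, nil)); no other remaining equation mentions w. Substituting into the earlier binding gives q := mk(p(p(3, p(3, nil)), p(3, p(3, nil))), 5).
Decompose p/2: mk(d, x2) =?= mk(d, 5),  p(1, 2) =?= p(1, 2).
Decompose mk/2: d =?= d,  x2 =?= 5.
Delete trivial equation d =?= d.
Bind x2 := 5; no other remaining equation mentions x2.
Delete trivial equation p(1, 2) =?= p(1, 2).
Decompose node/3: 1 =?= 1,  x1 =?= mk(d, 1),  mk(mk(d, node(nil, 1, 1)), mk(d, node(nil, 1, 1))) =?= x.
Delete trivial equation 1 =?= 1.
Bind x1 := mk(d, 1); no other remaining equation mentions x1.
Bind x := mk(mk(d, node(nil, 1, 1)), mk(d, node(nil, 1, 1))).
MGU = { q := mk(p(p(3, p(3, nil)), p(3, p(3, nil))), 5), z := mk(d, node(nil, 1, 1)), w := p(3, p(3, nil)), x2 := 5, x1 := mk(d, 1), x := mk(mk(d, node(nil, 1, 1)), mk(d, node(nil, 1, 1))) }, so q := mk(p(p(3, p(3, nil)), p(3, p(3, nil))), 5).

mk(p(p(3, p(3, nil)), p(3, p(3, nil))), 5)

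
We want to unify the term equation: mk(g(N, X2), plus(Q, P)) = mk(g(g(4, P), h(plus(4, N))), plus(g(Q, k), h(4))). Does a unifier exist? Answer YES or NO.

Decompose mk/2: g(N, X2) = g(g(4, P), h(plus(4, N))),  plus(Q, P) = plus(g(Q, k), h(4)).
Decompose g/2: N = g(4, P),  X2 = h(plus(4, N)).
Bind N := g(4, P); substituting into the one remaining equation that mentions N gives: X2 = h(plus(4, g(4, P))).
Bind X2 := h(plus(4, g(4, P))); no other remaining equation mentions X2.
Decompose plus/2: Q = g(Q, k),  P = h(4).
Occurs check fails: Q occurs in g(Q, k); the equation Q = g(Q, k) has no finite solution.

NO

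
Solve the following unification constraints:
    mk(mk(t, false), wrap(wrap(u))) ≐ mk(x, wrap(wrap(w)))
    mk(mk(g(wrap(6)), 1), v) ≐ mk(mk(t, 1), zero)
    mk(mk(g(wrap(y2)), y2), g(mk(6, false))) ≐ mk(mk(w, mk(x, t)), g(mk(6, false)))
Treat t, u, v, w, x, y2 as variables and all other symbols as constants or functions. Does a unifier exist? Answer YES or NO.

YES

Decompose mk/2: mk(t, false) ≐ x,  wrap(wrap(u)) ≐ wrap(wrap(w)).
Bind x := mk(t, false); substituting into the one remaining equation that mentions x gives: mk(mk(g(wrap(y2)), y2), g(mk(6, false))) ≐ mk(mk(w, mk(mk(t, false), t)), g(mk(6, false))).
Decompose wrap/1: wrap(u) ≐ wrap(w).
Decompose wrap/1: u ≐ w.
Bind u := w; no other remaining equation mentions u.
Decompose mk/2: mk(g(wrap(6)), 1) ≐ mk(t, 1),  v ≐ zero.
Decompose mk/2: g(wrap(6)) ≐ t,  1 ≐ 1.
Bind t := g(wrap(6)); substituting into the one remaining equation that mentions t gives: mk(mk(g(wrap(y2)), y2), g(mk(6, false))) ≐ mk(mk(w, mk(mk(g(wrap(6)), false), g(wrap(6)))), g(mk(6, false))). Substituting into the earlier binding gives x := mk(g(wrap(6)), false).
Delete trivial equation 1 ≐ 1.
Bind v := zero; no other remaining equation mentions v.
Decompose mk/2: mk(g(wrap(y2)), y2) ≐ mk(w, mk(mk(g(wrap(6)), false), g(wrap(6)))),  g(mk(6, false)) ≐ g(mk(6, false)).
Decompose mk/2: g(wrap(y2)) ≐ w,  y2 ≐ mk(mk(g(wrap(6)), false), g(wrap(6))).
Bind w := g(wrap(y2)); no other remaining equation mentions w. Substituting into the earlier binding gives u := g(wrap(y2)).
Bind y2 := mk(mk(g(wrap(6)), false), g(wrap(6))); no other remaining equation mentions y2. Substituting into the earlier bindings gives u := g(wrap(mk(mk(g(wrap(6)), false), g(wrap(6))))), w := g(wrap(mk(mk(g(wrap(6)), false), g(wrap(6))))).
Delete trivial equation g(mk(6, false)) ≐ g(mk(6, false)).
No equations remain and no clash or occurs-check failure arose, so a unifier exists.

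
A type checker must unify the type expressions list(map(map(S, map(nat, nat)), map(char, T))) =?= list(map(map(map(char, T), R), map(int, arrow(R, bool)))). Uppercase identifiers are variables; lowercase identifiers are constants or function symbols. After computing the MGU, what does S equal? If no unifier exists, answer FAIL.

Decompose list/1: map(map(S, map(nat, nat)), map(char, T)) =?= map(map(map(char, T), R), map(int, arrow(R, bool))).
Decompose map/2: map(S, map(nat, nat)) =?= map(map(char, T), R),  map(char, T) =?= map(int, arrow(R, bool)).
Decompose map/2: S =?= map(char, T),  map(nat, nat) =?= R.
Bind S := map(char, T); no other remaining equation mentions S.
Bind R := map(nat, nat); substituting into the remaining equation gives: map(char, T) =?= map(int, arrow(map(nat, nat), bool)).
Decompose map/2: char =?= int,  T =?= arrow(map(nat, nat), bool).
Clash: constants char and int differ; no unifier exists.

FAIL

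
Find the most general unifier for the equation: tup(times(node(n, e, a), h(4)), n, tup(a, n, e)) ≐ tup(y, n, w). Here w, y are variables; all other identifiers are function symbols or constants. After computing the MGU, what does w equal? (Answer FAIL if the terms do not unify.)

Decompose tup/3: times(node(n, e, a), h(4)) ≐ y,  n ≐ n,  tup(a, n, e) ≐ w.
Bind y := times(node(n, e, a), h(4)); no other remaining equation mentions y.
Delete trivial equation n ≐ n.
Bind w := tup(a, n, e).
MGU = { y := times(node(n, e, a), h(4)), w := tup(a, n, e) }, so w := tup(a, n, e).

tup(a, n, e)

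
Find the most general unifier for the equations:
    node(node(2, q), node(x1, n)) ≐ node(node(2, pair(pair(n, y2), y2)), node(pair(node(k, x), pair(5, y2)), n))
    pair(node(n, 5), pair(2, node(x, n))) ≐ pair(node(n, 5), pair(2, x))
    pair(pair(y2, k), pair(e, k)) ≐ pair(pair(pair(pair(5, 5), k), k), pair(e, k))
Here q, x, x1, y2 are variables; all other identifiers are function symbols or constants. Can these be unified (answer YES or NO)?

NO

Decompose node/2: node(2, q) ≐ node(2, pair(pair(n, y2), y2)),  node(x1, n) ≐ node(pair(node(k, x), pair(5, y2)), n).
Decompose node/2: 2 ≐ 2,  q ≐ pair(pair(n, y2), y2).
Delete trivial equation 2 ≐ 2.
Bind q := pair(pair(n, y2), y2); no other remaining equation mentions q.
Decompose node/2: x1 ≐ pair(node(k, x), pair(5, y2)),  n ≐ n.
Bind x1 := pair(node(k, x), pair(5, y2)); no other remaining equation mentions x1.
Delete trivial equation n ≐ n.
Decompose pair/2: node(n, 5) ≐ node(n, 5),  pair(2, node(x, n)) ≐ pair(2, x).
Delete trivial equation node(n, 5) ≐ node(n, 5).
Decompose pair/2: 2 ≐ 2,  node(x, n) ≐ x.
Delete trivial equation 2 ≐ 2.
Occurs check fails: x occurs in node(x, n); the equation x ≐ node(x, n) has no finite solution.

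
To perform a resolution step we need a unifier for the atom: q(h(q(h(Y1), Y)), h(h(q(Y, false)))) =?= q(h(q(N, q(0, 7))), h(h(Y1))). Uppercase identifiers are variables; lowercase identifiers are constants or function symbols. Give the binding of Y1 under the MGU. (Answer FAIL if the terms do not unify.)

Decompose q/2: h(q(h(Y1), Y)) =?= h(q(N, q(0, 7))),  h(h(q(Y, false))) =?= h(h(Y1)).
Decompose h/1: q(h(Y1), Y) =?= q(N, q(0, 7)).
Decompose q/2: h(Y1) =?= N,  Y =?= q(0, 7).
Bind N := h(Y1); no other remaining equation mentions N.
Bind Y := q(0, 7); substituting into the remaining equation gives: h(h(q(q(0, 7), false))) =?= h(h(Y1)).
Decompose h/1: h(q(q(0, 7), false)) =?= h(Y1).
Decompose h/1: q(q(0, 7), false) =?= Y1.
Bind Y1 := q(q(0, 7), false). Substituting into the earlier binding gives N := h(q(q(0, 7), false)).
MGU = { N ↦ h(q(q(0, 7), false)), Y ↦ q(0, 7), Y1 ↦ q(q(0, 7), false) }, so Y1 ↦ q(q(0, 7), false).

q(q(0, 7), false)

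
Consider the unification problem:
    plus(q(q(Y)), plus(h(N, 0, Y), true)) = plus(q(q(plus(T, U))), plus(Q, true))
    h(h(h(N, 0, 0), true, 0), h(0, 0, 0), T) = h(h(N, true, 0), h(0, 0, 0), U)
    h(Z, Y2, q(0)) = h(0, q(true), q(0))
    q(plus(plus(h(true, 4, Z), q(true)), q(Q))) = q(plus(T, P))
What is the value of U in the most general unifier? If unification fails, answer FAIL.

FAIL

Decompose plus/2: q(q(Y)) = q(q(plus(T, U))),  plus(h(N, 0, Y), true) = plus(Q, true).
Decompose q/1: q(Y) = q(plus(T, U)).
Decompose q/1: Y = plus(T, U).
Bind Y := plus(T, U); substituting into the one remaining equation that mentions Y gives: plus(h(N, 0, plus(T, U)), true) = plus(Q, true).
Decompose plus/2: h(N, 0, plus(T, U)) = Q,  true = true.
Bind Q := h(N, 0, plus(T, U)); substituting into the one remaining equation that mentions Q gives: q(plus(plus(h(true, 4, Z), q(true)), q(h(N, 0, plus(T, U))))) = q(plus(T, P)).
Delete trivial equation true = true.
Decompose h/3: h(h(N, 0, 0), true, 0) = h(N, true, 0),  h(0, 0, 0) = h(0, 0, 0),  T = U.
Decompose h/3: h(N, 0, 0) = N,  true = true,  0 = 0.
Occurs check fails: N occurs in h(N, 0, 0); the equation N = h(N, 0, 0) has no finite solution.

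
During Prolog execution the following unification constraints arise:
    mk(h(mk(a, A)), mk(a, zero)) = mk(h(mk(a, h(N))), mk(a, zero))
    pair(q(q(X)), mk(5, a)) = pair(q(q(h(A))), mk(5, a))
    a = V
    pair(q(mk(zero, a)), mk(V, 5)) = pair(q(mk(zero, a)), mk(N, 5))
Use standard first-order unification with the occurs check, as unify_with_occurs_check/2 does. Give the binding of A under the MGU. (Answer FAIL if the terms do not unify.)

Decompose mk/2: h(mk(a, A)) = h(mk(a, h(N))),  mk(a, zero) = mk(a, zero).
Decompose h/1: mk(a, A) = mk(a, h(N)).
Decompose mk/2: a = a,  A = h(N).
Delete trivial equation a = a.
Bind A := h(N); substituting into the one remaining equation that mentions A gives: pair(q(q(X)), mk(5, a)) = pair(q(q(h(h(N)))), mk(5, a)).
Delete trivial equation mk(a, zero) = mk(a, zero).
Decompose pair/2: q(q(X)) = q(q(h(h(N)))),  mk(5, a) = mk(5, a).
Decompose q/1: q(X) = q(h(h(N))).
Decompose q/1: X = h(h(N)).
Bind X := h(h(N)); no other remaining equation mentions X.
Delete trivial equation mk(5, a) = mk(5, a).
Bind V := a; substituting into the remaining equation gives: pair(q(mk(zero, a)), mk(a, 5)) = pair(q(mk(zero, a)), mk(N, 5)).
Decompose pair/2: q(mk(zero, a)) = q(mk(zero, a)),  mk(a, 5) = mk(N, 5).
Delete trivial equation q(mk(zero, a)) = q(mk(zero, a)).
Decompose mk/2: a = N,  5 = 5.
Bind N := a; no other remaining equation mentions N. Substituting into the earlier bindings gives A := h(a), X := h(h(a)).
Delete trivial equation 5 = 5.
MGU = { A = h(a), X = h(h(a)), V = a, N = a }, so A = h(a).

h(a)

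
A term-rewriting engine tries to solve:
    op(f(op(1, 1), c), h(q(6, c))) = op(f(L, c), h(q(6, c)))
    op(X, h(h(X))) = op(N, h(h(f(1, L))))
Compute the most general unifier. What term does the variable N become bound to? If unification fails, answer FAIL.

Decompose op/2: f(op(1, 1), c) = f(L, c),  h(q(6, c)) = h(q(6, c)).
Decompose f/2: op(1, 1) = L,  c = c.
Bind L := op(1, 1); substituting into the one remaining equation that mentions L gives: op(X, h(h(X))) = op(N, h(h(f(1, op(1, 1))))).
Delete trivial equation c = c.
Delete trivial equation h(q(6, c)) = h(q(6, c)).
Decompose op/2: X = N,  h(h(X)) = h(h(f(1, op(1, 1)))).
Bind X := N; substituting into the remaining equation gives: h(h(N)) = h(h(f(1, op(1, 1)))).
Decompose h/1: h(N) = h(f(1, op(1, 1))).
Decompose h/1: N = f(1, op(1, 1)).
Bind N := f(1, op(1, 1)). Substituting into the earlier binding gives X := f(1, op(1, 1)).
MGU = { L ↦ op(1, 1), X ↦ f(1, op(1, 1)), N ↦ f(1, op(1, 1)) }, so N ↦ f(1, op(1, 1)).

f(1, op(1, 1))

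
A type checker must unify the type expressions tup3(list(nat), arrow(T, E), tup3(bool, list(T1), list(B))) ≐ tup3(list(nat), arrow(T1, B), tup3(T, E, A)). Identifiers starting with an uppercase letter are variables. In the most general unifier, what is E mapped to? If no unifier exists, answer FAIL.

list(bool)

Decompose tup3/3: list(nat) ≐ list(nat),  arrow(T, E) ≐ arrow(T1, B),  tup3(bool, list(T1), list(B)) ≐ tup3(T, E, A).
Delete trivial equation list(nat) ≐ list(nat).
Decompose arrow/2: T ≐ T1,  E ≐ B.
Bind T := T1; substituting into the one remaining equation that mentions T gives: tup3(bool, list(T1), list(B)) ≐ tup3(T1, E, A).
Bind E := B; substituting into the remaining equation gives: tup3(bool, list(T1), list(B)) ≐ tup3(T1, B, A).
Decompose tup3/3: bool ≐ T1,  list(T1) ≐ B,  list(B) ≐ A.
Bind T1 := bool; substituting into the one remaining equation that mentions T1 gives: list(bool) ≐ B. Substituting into the earlier binding gives T := bool.
Bind B := list(bool); substituting into the remaining equation gives: list(list(bool)) ≐ A. Substituting into the earlier binding gives E := list(bool).
Bind A := list(list(bool)).
MGU = { T ↦ bool, E ↦ list(bool), T1 ↦ bool, B ↦ list(bool), A ↦ list(list(bool)) }, so E ↦ list(bool).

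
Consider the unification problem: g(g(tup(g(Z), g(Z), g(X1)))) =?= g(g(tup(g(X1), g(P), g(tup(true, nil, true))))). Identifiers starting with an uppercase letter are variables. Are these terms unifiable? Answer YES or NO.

YES

Decompose g/1: g(tup(g(Z), g(Z), g(X1))) =?= g(tup(g(X1), g(P), g(tup(true, nil, true)))).
Decompose g/1: tup(g(Z), g(Z), g(X1)) =?= tup(g(X1), g(P), g(tup(true, nil, true))).
Decompose tup/3: g(Z) =?= g(X1),  g(Z) =?= g(P),  g(X1) =?= g(tup(true, nil, true)).
Decompose g/1: Z =?= X1.
Bind Z := X1; substituting into the one remaining equation that mentions Z gives: g(X1) =?= g(P).
Decompose g/1: X1 =?= P.
Bind X1 := P; substituting into the remaining equation gives: g(P) =?= g(tup(true, nil, true)). Substituting into the earlier binding gives Z := P.
Decompose g/1: P =?= tup(true, nil, true).
Bind P := tup(true, nil, true). Substituting into the earlier bindings gives Z := tup(true, nil, true), X1 := tup(true, nil, true).
No equations remain and no clash or occurs-check failure arose, so a unifier exists.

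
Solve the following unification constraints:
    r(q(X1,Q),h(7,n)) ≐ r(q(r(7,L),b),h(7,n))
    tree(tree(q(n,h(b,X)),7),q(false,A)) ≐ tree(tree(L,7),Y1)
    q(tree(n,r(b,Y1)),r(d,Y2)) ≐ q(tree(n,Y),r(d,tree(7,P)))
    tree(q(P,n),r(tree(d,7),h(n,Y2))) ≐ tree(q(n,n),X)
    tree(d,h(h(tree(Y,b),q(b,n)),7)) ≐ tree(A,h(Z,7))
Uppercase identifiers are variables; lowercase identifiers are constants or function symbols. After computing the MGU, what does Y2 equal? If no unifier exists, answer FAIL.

Decompose r/2: q(X1,Q) ≐ q(r(7,L),b),  h(7,n) ≐ h(7,n).
Decompose q/2: X1 ≐ r(7,L),  Q ≐ b.
Bind X1 := r(7,L); no other remaining equation mentions X1.
Bind Q := b; no other remaining equation mentions Q.
Delete trivial equation h(7,n) ≐ h(7,n).
Decompose tree/2: tree(q(n,h(b,X)),7) ≐ tree(L,7),  q(false,A) ≐ Y1.
Decompose tree/2: q(n,h(b,X)) ≐ L,  7 ≐ 7.
Bind L := q(n,h(b,X)); no other remaining equation mentions L. Substituting into the earlier binding gives X1 := r(7,q(n,h(b,X))).
Delete trivial equation 7 ≐ 7.
Bind Y1 := q(false,A); substituting into the one remaining equation that mentions Y1 gives: q(tree(n,r(b,q(false,A))),r(d,Y2)) ≐ q(tree(n,Y),r(d,tree(7,P))).
Decompose q/2: tree(n,r(b,q(false,A))) ≐ tree(n,Y),  r(d,Y2) ≐ r(d,tree(7,P)).
Decompose tree/2: n ≐ n,  r(b,q(false,A)) ≐ Y.
Delete trivial equation n ≐ n.
Bind Y := r(b,q(false,A)); substituting into the one remaining equation that mentions Y gives: tree(d,h(h(tree(r(b,q(false,A)),b),q(b,n)),7)) ≐ tree(A,h(Z,7)).
Decompose r/2: d ≐ d,  Y2 ≐ tree(7,P).
Delete trivial equation d ≐ d.
Bind Y2 := tree(7,P); substituting into the one remaining equation that mentions Y2 gives: tree(q(P,n),r(tree(d,7),h(n,tree(7,P)))) ≐ tree(q(n,n),X).
Decompose tree/2: q(P,n) ≐ q(n,n),  r(tree(d,7),h(n,tree(7,P))) ≐ X.
Decompose q/2: P ≐ n,  n ≐ n.
Bind P := n; substituting into the one remaining equation that mentions P gives: r(tree(d,7),h(n,tree(7,n))) ≐ X. Substituting into the earlier binding gives Y2 := tree(7,n).
Delete trivial equation n ≐ n.
Bind X := r(tree(d,7),h(n,tree(7,n))); no other remaining equation mentions X. Substituting into the earlier bindings gives X1 := r(7,q(n,h(b,r(tree(d,7),h(n,tree(7,n)))))), L := q(n,h(b,r(tree(d,7),h(n,tree(7,n))))).
Decompose tree/2: d ≐ A,  h(h(tree(r(b,q(false,A)),b),q(b,n)),7) ≐ h(Z,7).
Bind A := d; substituting into the remaining equation gives: h(h(tree(r(b,q(false,d)),b),q(b,n)),7) ≐ h(Z,7). Substituting into the earlier bindings gives Y1 := q(false,d), Y := r(b,q(false,d)).
Decompose h/2: h(tree(r(b,q(false,d)),b),q(b,n)) ≐ Z,  7 ≐ 7.
Bind Z := h(tree(r(b,q(false,d)),b),q(b,n)); no other remaining equation mentions Z.
Delete trivial equation 7 ≐ 7.
MGU = { X1 ↦ r(7,q(n,h(b,r(tree(d,7),h(n,tree(7,n)))))), Q ↦ b, L ↦ q(n,h(b,r(tree(d,7),h(n,tree(7,n))))), Y1 ↦ q(false,d), Y ↦ r(b,q(false,d)), Y2 ↦ tree(7,n), P ↦ n, X ↦ r(tree(d,7),h(n,tree(7,n))), A ↦ d, Z ↦ h(tree(r(b,q(false,d)),b),q(b,n)) }, so Y2 ↦ tree(7,n).

tree(7,n)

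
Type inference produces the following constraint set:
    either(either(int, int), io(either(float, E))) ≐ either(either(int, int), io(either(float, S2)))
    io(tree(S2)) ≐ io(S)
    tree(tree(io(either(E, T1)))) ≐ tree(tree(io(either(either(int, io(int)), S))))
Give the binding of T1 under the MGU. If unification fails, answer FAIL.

Decompose either/2: either(int, int) ≐ either(int, int),  io(either(float, E)) ≐ io(either(float, S2)).
Delete trivial equation either(int, int) ≐ either(int, int).
Decompose io/1: either(float, E) ≐ either(float, S2).
Decompose either/2: float ≐ float,  E ≐ S2.
Delete trivial equation float ≐ float.
Bind E := S2; substituting into the one remaining equation that mentions E gives: tree(tree(io(either(S2, T1)))) ≐ tree(tree(io(either(either(int, io(int)), S)))).
Decompose io/1: tree(S2) ≐ S.
Bind S := tree(S2); substituting into the remaining equation gives: tree(tree(io(either(S2, T1)))) ≐ tree(tree(io(either(either(int, io(int)), tree(S2))))).
Decompose tree/1: tree(io(either(S2, T1))) ≐ tree(io(either(either(int, io(int)), tree(S2)))).
Decompose tree/1: io(either(S2, T1)) ≐ io(either(either(int, io(int)), tree(S2))).
Decompose io/1: either(S2, T1) ≐ either(either(int, io(int)), tree(S2)).
Decompose either/2: S2 ≐ either(int, io(int)),  T1 ≐ tree(S2).
Bind S2 := either(int, io(int)); substituting into the remaining equation gives: T1 ≐ tree(either(int, io(int))). Substituting into the earlier bindings gives E := either(int, io(int)), S := tree(either(int, io(int))).
Bind T1 := tree(either(int, io(int))).
MGU = { E ↦ either(int, io(int)), S ↦ tree(either(int, io(int))), S2 ↦ either(int, io(int)), T1 ↦ tree(either(int, io(int))) }, so T1 ↦ tree(either(int, io(int))).

tree(either(int, io(int)))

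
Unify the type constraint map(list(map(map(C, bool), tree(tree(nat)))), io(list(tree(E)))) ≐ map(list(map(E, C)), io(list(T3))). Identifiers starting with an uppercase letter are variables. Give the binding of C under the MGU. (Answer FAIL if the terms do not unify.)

Decompose map/2: list(map(map(C, bool), tree(tree(nat)))) ≐ list(map(E, C)),  io(list(tree(E))) ≐ io(list(T3)).
Decompose list/1: map(map(C, bool), tree(tree(nat))) ≐ map(E, C).
Decompose map/2: map(C, bool) ≐ E,  tree(tree(nat)) ≐ C.
Bind E := map(C, bool); substituting into the one remaining equation that mentions E gives: io(list(tree(map(C, bool)))) ≐ io(list(T3)).
Bind C := tree(tree(nat)); substituting into the remaining equation gives: io(list(tree(map(tree(tree(nat)), bool)))) ≐ io(list(T3)). Substituting into the earlier binding gives E := map(tree(tree(nat)), bool).
Decompose io/1: list(tree(map(tree(tree(nat)), bool))) ≐ list(T3).
Decompose list/1: tree(map(tree(tree(nat)), bool)) ≐ T3.
Bind T3 := tree(map(tree(tree(nat)), bool)).
MGU = { E := map(tree(tree(nat)), bool), C := tree(tree(nat)), T3 := tree(map(tree(tree(nat)), bool)) }, so C := tree(tree(nat)).

tree(tree(nat))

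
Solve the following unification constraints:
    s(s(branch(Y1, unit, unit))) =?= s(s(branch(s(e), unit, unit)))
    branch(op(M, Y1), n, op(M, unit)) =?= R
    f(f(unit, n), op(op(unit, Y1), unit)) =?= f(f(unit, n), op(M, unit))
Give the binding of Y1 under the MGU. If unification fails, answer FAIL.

Decompose s/1: s(branch(Y1, unit, unit)) =?= s(branch(s(e), unit, unit)).
Decompose s/1: branch(Y1, unit, unit) =?= branch(s(e), unit, unit).
Decompose branch/3: Y1 =?= s(e),  unit =?= unit,  unit =?= unit.
Bind Y1 := s(e); substituting into the 2 remaining equations that mention Y1 gives: branch(op(M, s(e)), n, op(M, unit)) =?= R,  f(f(unit, n), op(op(unit, s(e)), unit)) =?= f(f(unit, n), op(M, unit)).
Delete trivial equation unit =?= unit.
Delete trivial equation unit =?= unit.
Bind R := branch(op(M, s(e)), n, op(M, unit)); no other remaining equation mentions R.
Decompose f/2: f(unit, n) =?= f(unit, n),  op(op(unit, s(e)), unit) =?= op(M, unit).
Delete trivial equation f(unit, n) =?= f(unit, n).
Decompose op/2: op(unit, s(e)) =?= M,  unit =?= unit.
Bind M := op(unit, s(e)); no other remaining equation mentions M. Substituting into the earlier binding gives R := branch(op(op(unit, s(e)), s(e)), n, op(op(unit, s(e)), unit)).
Delete trivial equation unit =?= unit.
MGU = { Y1 ↦ s(e), R ↦ branch(op(op(unit, s(e)), s(e)), n, op(op(unit, s(e)), unit)), M ↦ op(unit, s(e)) }, so Y1 ↦ s(e).

s(e)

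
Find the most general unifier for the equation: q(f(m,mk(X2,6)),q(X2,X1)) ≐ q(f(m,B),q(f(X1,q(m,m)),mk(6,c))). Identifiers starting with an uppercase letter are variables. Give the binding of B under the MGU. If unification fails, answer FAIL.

Decompose q/2: f(m,mk(X2,6)) ≐ f(m,B),  q(X2,X1) ≐ q(f(X1,q(m,m)),mk(6,c)).
Decompose f/2: m ≐ m,  mk(X2,6) ≐ B.
Delete trivial equation m ≐ m.
Bind B := mk(X2,6); no other remaining equation mentions B.
Decompose q/2: X2 ≐ f(X1,q(m,m)),  X1 ≐ mk(6,c).
Bind X2 := f(X1,q(m,m)); no other remaining equation mentions X2. Substituting into the earlier binding gives B := mk(f(X1,q(m,m)),6).
Bind X1 := mk(6,c). Substituting into the earlier bindings gives B := mk(f(mk(6,c),q(m,m)),6), X2 := f(mk(6,c),q(m,m)).
MGU = { B ↦ mk(f(mk(6,c),q(m,m)),6), X2 ↦ f(mk(6,c),q(m,m)), X1 ↦ mk(6,c) }, so B ↦ mk(f(mk(6,c),q(m,m)),6).

mk(f(mk(6,c),q(m,m)),6)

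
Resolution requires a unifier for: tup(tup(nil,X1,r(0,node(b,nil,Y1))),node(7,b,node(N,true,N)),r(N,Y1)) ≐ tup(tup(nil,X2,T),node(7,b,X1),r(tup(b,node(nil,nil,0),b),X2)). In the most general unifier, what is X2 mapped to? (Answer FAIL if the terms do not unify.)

node(tup(b,node(nil,nil,0),b),true,tup(b,node(nil,nil,0),b))

Decompose tup/3: tup(nil,X1,r(0,node(b,nil,Y1))) ≐ tup(nil,X2,T),  node(7,b,node(N,true,N)) ≐ node(7,b,X1),  r(N,Y1) ≐ r(tup(b,node(nil,nil,0),b),X2).
Decompose tup/3: nil ≐ nil,  X1 ≐ X2,  r(0,node(b,nil,Y1)) ≐ T.
Delete trivial equation nil ≐ nil.
Bind X1 := X2; substituting into the one remaining equation that mentions X1 gives: node(7,b,node(N,true,N)) ≐ node(7,b,X2).
Bind T := r(0,node(b,nil,Y1)); no other remaining equation mentions T.
Decompose node/3: 7 ≐ 7,  b ≐ b,  node(N,true,N) ≐ X2.
Delete trivial equation 7 ≐ 7.
Delete trivial equation b ≐ b.
Bind X2 := node(N,true,N); substituting into the remaining equation gives: r(N,Y1) ≐ r(tup(b,node(nil,nil,0),b),node(N,true,N)). Substituting into the earlier binding gives X1 := node(N,true,N).
Decompose r/2: N ≐ tup(b,node(nil,nil,0),b),  Y1 ≐ node(N,true,N).
Bind N := tup(b,node(nil,nil,0),b); substituting into the remaining equation gives: Y1 ≐ node(tup(b,node(nil,nil,0),b),true,tup(b,node(nil,nil,0),b)). Substituting into the earlier bindings gives X1 := node(tup(b,node(nil,nil,0),b),true,tup(b,node(nil,nil,0),b)), X2 := node(tup(b,node(nil,nil,0),b),true,tup(b,node(nil,nil,0),b)).
Bind Y1 := node(tup(b,node(nil,nil,0),b),true,tup(b,node(nil,nil,0),b)). Substituting into the earlier binding gives T := r(0,node(b,nil,node(tup(b,node(nil,nil,0),b),true,tup(b,node(nil,nil,0),b)))).
MGU = { X1 -> node(tup(b,node(nil,nil,0),b),true,tup(b,node(nil,nil,0),b)), T -> r(0,node(b,nil,node(tup(b,node(nil,nil,0),b),true,tup(b,node(nil,nil,0),b)))), X2 -> node(tup(b,node(nil,nil,0),b),true,tup(b,node(nil,nil,0),b)), N -> tup(b,node(nil,nil,0),b), Y1 -> node(tup(b,node(nil,nil,0),b),true,tup(b,node(nil,nil,0),b)) }, so X2 -> node(tup(b,node(nil,nil,0),b),true,tup(b,node(nil,nil,0),b)).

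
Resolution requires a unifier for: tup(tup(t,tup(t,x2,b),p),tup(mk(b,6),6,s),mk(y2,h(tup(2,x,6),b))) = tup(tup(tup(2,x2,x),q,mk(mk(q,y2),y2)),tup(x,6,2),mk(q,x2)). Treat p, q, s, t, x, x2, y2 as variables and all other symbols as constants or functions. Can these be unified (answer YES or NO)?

YES

Decompose tup/3: tup(t,tup(t,x2,b),p) = tup(tup(2,x2,x),q,mk(mk(q,y2),y2)),  tup(mk(b,6),6,s) = tup(x,6,2),  mk(y2,h(tup(2,x,6),b)) = mk(q,x2).
Decompose tup/3: t = tup(2,x2,x),  tup(t,x2,b) = q,  p = mk(mk(q,y2),y2).
Bind t := tup(2,x2,x); substituting into the one remaining equation that mentions t gives: tup(tup(2,x2,x),x2,b) = q.
Bind q := tup(tup(2,x2,x),x2,b); substituting into the 2 remaining equations that mention q gives: p = mk(mk(tup(tup(2,x2,x),x2,b),y2),y2),  mk(y2,h(tup(2,x,6),b)) = mk(tup(tup(2,x2,x),x2,b),x2).
Bind p := mk(mk(tup(tup(2,x2,x),x2,b),y2),y2); no other remaining equation mentions p.
Decompose tup/3: mk(b,6) = x,  6 = 6,  s = 2.
Bind x := mk(b,6); substituting into the one remaining equation that mentions x gives: mk(y2,h(tup(2,mk(b,6),6),b)) = mk(tup(tup(2,x2,mk(b,6)),x2,b),x2). Substituting into the earlier bindings gives t := tup(2,x2,mk(b,6)), q := tup(tup(2,x2,mk(b,6)),x2,b), p := mk(mk(tup(tup(2,x2,mk(b,6)),x2,b),y2),y2).
Delete trivial equation 6 = 6.
Bind s := 2; no other remaining equation mentions s.
Decompose mk/2: y2 = tup(tup(2,x2,mk(b,6)),x2,b),  h(tup(2,mk(b,6),6),b) = x2.
Bind y2 := tup(tup(2,x2,mk(b,6)),x2,b); no other remaining equation mentions y2. Substituting into the earlier binding gives p := mk(mk(tup(tup(2,x2,mk(b,6)),x2,b),tup(tup(2,x2,mk(b,6)),x2,b)),tup(tup(2,x2,mk(b,6)),x2,b)).
Bind x2 := h(tup(2,mk(b,6),6),b). Substituting into the earlier bindings gives t := tup(2,h(tup(2,mk(b,6),6),b),mk(b,6)), q := tup(tup(2,h(tup(2,mk(b,6),6),b),mk(b,6)),h(tup(2,mk(b,6),6),b),b), p := mk(mk(tup(tup(2,h(tup(2,mk(b,6),6),b),mk(b,6)),h(tup(2,mk(b,6),6),b),b),tup(tup(2,h(tup(2,mk(b,6),6),b),mk(b,6)),h(tup(2,mk(b,6),6),b),b)),tup(tup(2,h(tup(2,mk(b,6),6),b),mk(b,6)),h(tup(2,mk(b,6),6),b),b)), y2 := tup(tup(2,h(tup(2,mk(b,6),6),b),mk(b,6)),h(tup(2,mk(b,6),6),b),b).
No equations remain and no clash or occurs-check failure arose, so a unifier exists.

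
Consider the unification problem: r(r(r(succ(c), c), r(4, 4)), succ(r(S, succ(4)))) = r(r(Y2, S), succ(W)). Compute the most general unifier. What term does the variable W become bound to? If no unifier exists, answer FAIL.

r(r(4, 4), succ(4))

Decompose r/2: r(r(succ(c), c), r(4, 4)) = r(Y2, S),  succ(r(S, succ(4))) = succ(W).
Decompose r/2: r(succ(c), c) = Y2,  r(4, 4) = S.
Bind Y2 := r(succ(c), c); no other remaining equation mentions Y2.
Bind S := r(4, 4); substituting into the remaining equation gives: succ(r(r(4, 4), succ(4))) = succ(W).
Decompose succ/1: r(r(4, 4), succ(4)) = W.
Bind W := r(r(4, 4), succ(4)).
MGU = { Y2 -> r(succ(c), c), S -> r(4, 4), W -> r(r(4, 4), succ(4)) }, so W -> r(r(4, 4), succ(4)).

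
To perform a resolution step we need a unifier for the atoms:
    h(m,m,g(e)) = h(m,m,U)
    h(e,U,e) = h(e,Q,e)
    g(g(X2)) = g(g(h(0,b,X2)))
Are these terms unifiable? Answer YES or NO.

Decompose h/3: m = m,  m = m,  g(e) = U.
Delete trivial equation m = m.
Delete trivial equation m = m.
Bind U := g(e); substituting into the one remaining equation that mentions U gives: h(e,g(e),e) = h(e,Q,e).
Decompose h/3: e = e,  g(e) = Q,  e = e.
Delete trivial equation e = e.
Bind Q := g(e); no other remaining equation mentions Q.
Delete trivial equation e = e.
Decompose g/1: g(X2) = g(h(0,b,X2)).
Decompose g/1: X2 = h(0,b,X2).
Occurs check fails: X2 occurs in h(0,b,X2); the equation X2 = h(0,b,X2) has no finite solution.

NO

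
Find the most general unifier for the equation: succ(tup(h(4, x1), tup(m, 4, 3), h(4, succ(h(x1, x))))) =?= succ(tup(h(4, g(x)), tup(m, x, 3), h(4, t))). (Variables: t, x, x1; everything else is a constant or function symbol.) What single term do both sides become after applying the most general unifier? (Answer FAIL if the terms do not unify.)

Decompose succ/1: tup(h(4, x1), tup(m, 4, 3), h(4, succ(h(x1, x)))) =?= tup(h(4, g(x)), tup(m, x, 3), h(4, t)).
Decompose tup/3: h(4, x1) =?= h(4, g(x)),  tup(m, 4, 3) =?= tup(m, x, 3),  h(4, succ(h(x1, x))) =?= h(4, t).
Decompose h/2: 4 =?= 4,  x1 =?= g(x).
Delete trivial equation 4 =?= 4.
Bind x1 := g(x); substituting into the one remaining equation that mentions x1 gives: h(4, succ(h(g(x), x))) =?= h(4, t).
Decompose tup/3: m =?= m,  4 =?= x,  3 =?= 3.
Delete trivial equation m =?= m.
Bind x := 4; substituting into the one remaining equation that mentions x gives: h(4, succ(h(g(4), 4))) =?= h(4, t). Substituting into the earlier binding gives x1 := g(4).
Delete trivial equation 3 =?= 3.
Decompose h/2: 4 =?= 4,  succ(h(g(4), 4)) =?= t.
Delete trivial equation 4 =?= 4.
Bind t := succ(h(g(4), 4)).
Applying the MGU to either side gives succ(tup(h(4, g(4)), tup(m, 4, 3), h(4, succ(h(g(4), 4))))).

succ(tup(h(4, g(4)), tup(m, 4, 3), h(4, succ(h(g(4), 4)))))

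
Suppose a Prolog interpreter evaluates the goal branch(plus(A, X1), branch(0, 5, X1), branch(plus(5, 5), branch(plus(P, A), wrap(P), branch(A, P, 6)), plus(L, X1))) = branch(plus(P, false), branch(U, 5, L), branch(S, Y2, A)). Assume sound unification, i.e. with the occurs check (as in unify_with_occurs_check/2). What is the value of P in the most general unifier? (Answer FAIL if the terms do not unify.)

Decompose branch/3: plus(A, X1) = plus(P, false),  branch(0, 5, X1) = branch(U, 5, L),  branch(plus(5, 5), branch(plus(P, A), wrap(P), branch(A, P, 6)), plus(L, X1)) = branch(S, Y2, A).
Decompose plus/2: A = P,  X1 = false.
Bind A := P; substituting into the one remaining equation that mentions A gives: branch(plus(5, 5), branch(plus(P, P), wrap(P), branch(P, P, 6)), plus(L, X1)) = branch(S, Y2, P).
Bind X1 := false; substituting into the remaining equations gives: branch(0, 5, false) = branch(U, 5, L),  branch(plus(5, 5), branch(plus(P, P), wrap(P), branch(P, P, 6)), plus(L, false)) = branch(S, Y2, P).
Decompose branch/3: 0 = U,  5 = 5,  false = L.
Bind U := 0; no other remaining equation mentions U.
Delete trivial equation 5 = 5.
Bind L := false; substituting into the remaining equation gives: branch(plus(5, 5), branch(plus(P, P), wrap(P), branch(P, P, 6)), plus(false, false)) = branch(S, Y2, P).
Decompose branch/3: plus(5, 5) = S,  branch(plus(P, P), wrap(P), branch(P, P, 6)) = Y2,  plus(false, false) = P.
Bind S := plus(5, 5); no other remaining equation mentions S.
Bind Y2 := branch(plus(P, P), wrap(P), branch(P, P, 6)); no other remaining equation mentions Y2.
Bind P := plus(false, false). Substituting into the earlier bindings gives A := plus(false, false), Y2 := branch(plus(plus(false, false), plus(false, false)), wrap(plus(false, false)), branch(plus(false, false), plus(false, false), 6)).
MGU = { A -> plus(false, false), X1 -> false, U -> 0, L -> false, S -> plus(5, 5), Y2 -> branch(plus(plus(false, false), plus(false, false)), wrap(plus(false, false)), branch(plus(false, false), plus(false, false), 6)), P -> plus(false, false) }, so P -> plus(false, false).

plus(false, false)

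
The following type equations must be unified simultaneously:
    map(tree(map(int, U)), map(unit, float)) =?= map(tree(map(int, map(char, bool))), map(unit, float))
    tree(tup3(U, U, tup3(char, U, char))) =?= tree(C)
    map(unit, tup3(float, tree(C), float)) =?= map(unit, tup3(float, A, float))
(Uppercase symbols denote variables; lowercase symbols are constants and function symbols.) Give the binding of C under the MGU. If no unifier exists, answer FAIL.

Decompose map/2: tree(map(int, U)) =?= tree(map(int, map(char, bool))),  map(unit, float) =?= map(unit, float).
Decompose tree/1: map(int, U) =?= map(int, map(char, bool)).
Decompose map/2: int =?= int,  U =?= map(char, bool).
Delete trivial equation int =?= int.
Bind U := map(char, bool); substituting into the one remaining equation that mentions U gives: tree(tup3(map(char, bool), map(char, bool), tup3(char, map(char, bool), char))) =?= tree(C).
Delete trivial equation map(unit, float) =?= map(unit, float).
Decompose tree/1: tup3(map(char, bool), map(char, bool), tup3(char, map(char, bool), char)) =?= C.
Bind C := tup3(map(char, bool), map(char, bool), tup3(char, map(char, bool), char)); substituting into the remaining equation gives: map(unit, tup3(float, tree(tup3(map(char, bool), map(char, bool), tup3(char, map(char, bool), char))), float)) =?= map(unit, tup3(float, A, float)).
Decompose map/2: unit =?= unit,  tup3(float, tree(tup3(map(char, bool), map(char, bool), tup3(char, map(char, bool), char))), float) =?= tup3(float, A, float).
Delete trivial equation unit =?= unit.
Decompose tup3/3: float =?= float,  tree(tup3(map(char, bool), map(char, bool), tup3(char, map(char, bool), char))) =?= A,  float =?= float.
Delete trivial equation float =?= float.
Bind A := tree(tup3(map(char, bool), map(char, bool), tup3(char, map(char, bool), char))); no other remaining equation mentions A.
Delete trivial equation float =?= float.
MGU = { U := map(char, bool), C := tup3(map(char, bool), map(char, bool), tup3(char, map(char, bool), char)), A := tree(tup3(map(char, bool), map(char, bool), tup3(char, map(char, bool), char))) }, so C := tup3(map(char, bool), map(char, bool), tup3(char, map(char, bool), char)).

tup3(map(char, bool), map(char, bool), tup3(char, map(char, bool), char))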